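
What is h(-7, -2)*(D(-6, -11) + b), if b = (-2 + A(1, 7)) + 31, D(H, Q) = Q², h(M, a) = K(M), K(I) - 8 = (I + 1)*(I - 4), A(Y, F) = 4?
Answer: 11396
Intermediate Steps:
K(I) = 8 + (1 + I)*(-4 + I) (K(I) = 8 + (I + 1)*(I - 4) = 8 + (1 + I)*(-4 + I))
h(M, a) = 4 + M² - 3*M
b = 33 (b = (-2 + 4) + 31 = 2 + 31 = 33)
h(-7, -2)*(D(-6, -11) + b) = (4 + (-7)² - 3*(-7))*((-11)² + 33) = (4 + 49 + 21)*(121 + 33) = 74*154 = 11396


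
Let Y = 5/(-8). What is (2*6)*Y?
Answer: -15/2 ≈ -7.5000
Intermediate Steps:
Y = -5/8 (Y = 5*(-⅛) = -5/8 ≈ -0.62500)
(2*6)*Y = (2*6)*(-5/8) = 12*(-5/8) = -15/2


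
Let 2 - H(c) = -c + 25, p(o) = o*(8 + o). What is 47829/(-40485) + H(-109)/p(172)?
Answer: -8256277/6963420 ≈ -1.1857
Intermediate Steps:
H(c) = -23 + c (H(c) = 2 - (-c + 25) = 2 - (25 - c) = 2 + (-25 + c) = -23 + c)
47829/(-40485) + H(-109)/p(172) = 47829/(-40485) + (-23 - 109)/((172*(8 + 172))) = 47829*(-1/40485) - 132/(172*180) = -15943/13495 - 132/30960 = -15943/13495 - 132*1/30960 = -15943/13495 - 11/2580 = -8256277/6963420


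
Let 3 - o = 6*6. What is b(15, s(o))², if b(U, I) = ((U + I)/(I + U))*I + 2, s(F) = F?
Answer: 961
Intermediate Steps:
o = -33 (o = 3 - 6*6 = 3 - 1*36 = 3 - 36 = -33)
b(U, I) = 2 + I (b(U, I) = ((I + U)/(I + U))*I + 2 = 1*I + 2 = I + 2 = 2 + I)
b(15, s(o))² = (2 - 33)² = (-31)² = 961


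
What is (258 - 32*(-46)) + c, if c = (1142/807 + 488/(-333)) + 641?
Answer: 212382557/89577 ≈ 2370.9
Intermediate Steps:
c = 57414347/89577 (c = (1142*(1/807) + 488*(-1/333)) + 641 = (1142/807 - 488/333) + 641 = -4510/89577 + 641 = 57414347/89577 ≈ 640.95)
(258 - 32*(-46)) + c = (258 - 32*(-46)) + 57414347/89577 = (258 + 1472) + 57414347/89577 = 1730 + 57414347/89577 = 212382557/89577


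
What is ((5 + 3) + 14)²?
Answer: 484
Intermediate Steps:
((5 + 3) + 14)² = (8 + 14)² = 22² = 484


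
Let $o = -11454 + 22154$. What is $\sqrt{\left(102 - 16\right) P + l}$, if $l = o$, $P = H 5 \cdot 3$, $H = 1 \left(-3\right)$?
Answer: $\sqrt{6830} \approx 82.644$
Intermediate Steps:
$H = -3$
$P = -45$ ($P = \left(-3\right) 5 \cdot 3 = \left(-15\right) 3 = -45$)
$o = 10700$
$l = 10700$
$\sqrt{\left(102 - 16\right) P + l} = \sqrt{\left(102 - 16\right) \left(-45\right) + 10700} = \sqrt{86 \left(-45\right) + 10700} = \sqrt{-3870 + 10700} = \sqrt{6830}$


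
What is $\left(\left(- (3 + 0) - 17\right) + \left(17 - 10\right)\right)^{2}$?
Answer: $169$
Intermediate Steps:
$\left(\left(- (3 + 0) - 17\right) + \left(17 - 10\right)\right)^{2} = \left(\left(\left(-1\right) 3 - 17\right) + 7\right)^{2} = \left(\left(-3 - 17\right) + 7\right)^{2} = \left(-20 + 7\right)^{2} = \left(-13\right)^{2} = 169$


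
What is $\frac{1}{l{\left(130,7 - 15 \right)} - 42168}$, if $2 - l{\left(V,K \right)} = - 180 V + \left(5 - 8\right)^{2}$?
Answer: $- \frac{1}{18775} \approx -5.3262 \cdot 10^{-5}$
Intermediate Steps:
$l{\left(V,K \right)} = -7 + 180 V$ ($l{\left(V,K \right)} = 2 - \left(- 180 V + \left(5 - 8\right)^{2}\right) = 2 - \left(- 180 V + \left(-3\right)^{2}\right) = 2 - \left(- 180 V + 9\right) = 2 - \left(9 - 180 V\right) = 2 + \left(-9 + 180 V\right) = -7 + 180 V$)
$\frac{1}{l{\left(130,7 - 15 \right)} - 42168} = \frac{1}{\left(-7 + 180 \cdot 130\right) - 42168} = \frac{1}{\left(-7 + 23400\right) - 42168} = \frac{1}{23393 - 42168} = \frac{1}{-18775} = - \frac{1}{18775}$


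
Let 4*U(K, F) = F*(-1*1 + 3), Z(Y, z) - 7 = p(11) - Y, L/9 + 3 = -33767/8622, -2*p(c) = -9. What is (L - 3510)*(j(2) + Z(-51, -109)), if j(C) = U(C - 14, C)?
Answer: -434621051/1916 ≈ -2.2684e+5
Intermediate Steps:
p(c) = 9/2 (p(c) = -½*(-9) = 9/2)
L = -59633/958 (L = -27 + 9*(-33767/8622) = -27 - 33767/958 = -59633/958 ≈ -62.247)
Z(Y, z) = 23/2 - Y (Z(Y, z) = 7 + (9/2 - Y) = 23/2 - Y)
U(K, F) = F/2 (U(K, F) = (F*(-1*1 + 3))/4 = (F*(-1 + 3))/4 = (F*2)/4 = (2*F)/4 = F/2)
j(C) = C/2
(L - 3510)*(j(2) + Z(-51, -109)) = (-59633/958 - 3510)*((½)*2 + (23/2 - 1*(-51))) = -3422213*(1 + (23/2 + 51))/958 = -3422213*(1 + 125/2)/958 = -3422213/958*127/2 = -434621051/1916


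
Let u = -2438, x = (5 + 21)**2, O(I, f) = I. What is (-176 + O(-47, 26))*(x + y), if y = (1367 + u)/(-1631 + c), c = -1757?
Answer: -72996151/484 ≈ -1.5082e+5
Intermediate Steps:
x = 676 (x = 26**2 = 676)
y = 153/484 (y = (1367 - 2438)/(-1631 - 1757) = -1071/(-3388) = -1071*(-1/3388) = 153/484 ≈ 0.31612)
(-176 + O(-47, 26))*(x + y) = (-176 - 47)*(676 + 153/484) = -223*327337/484 = -72996151/484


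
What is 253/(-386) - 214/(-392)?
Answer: -4143/37828 ≈ -0.10952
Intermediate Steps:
253/(-386) - 214/(-392) = 253*(-1/386) - 214*(-1/392) = -253/386 + 107/196 = -4143/37828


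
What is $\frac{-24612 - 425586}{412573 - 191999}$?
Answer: $- \frac{225099}{110287} \approx -2.041$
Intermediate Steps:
$\frac{-24612 - 425586}{412573 - 191999} = - \frac{450198}{220574} = \left(-450198\right) \frac{1}{220574} = - \frac{225099}{110287}$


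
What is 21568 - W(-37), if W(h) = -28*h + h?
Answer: 20569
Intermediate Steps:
W(h) = -27*h
21568 - W(-37) = 21568 - (-27)*(-37) = 21568 - 1*999 = 21568 - 999 = 20569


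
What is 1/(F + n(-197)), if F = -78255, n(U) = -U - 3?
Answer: -1/78061 ≈ -1.2810e-5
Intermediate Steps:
n(U) = -3 - U
1/(F + n(-197)) = 1/(-78255 + (-3 - 1*(-197))) = 1/(-78255 + (-3 + 197)) = 1/(-78255 + 194) = 1/(-78061) = -1/78061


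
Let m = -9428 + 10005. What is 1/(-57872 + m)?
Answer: -1/57295 ≈ -1.7454e-5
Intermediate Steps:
m = 577
1/(-57872 + m) = 1/(-57872 + 577) = 1/(-57295) = -1/57295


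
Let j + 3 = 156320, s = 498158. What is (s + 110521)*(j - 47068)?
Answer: 66497572071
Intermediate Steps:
j = 156317 (j = -3 + 156320 = 156317)
(s + 110521)*(j - 47068) = (498158 + 110521)*(156317 - 47068) = 608679*109249 = 66497572071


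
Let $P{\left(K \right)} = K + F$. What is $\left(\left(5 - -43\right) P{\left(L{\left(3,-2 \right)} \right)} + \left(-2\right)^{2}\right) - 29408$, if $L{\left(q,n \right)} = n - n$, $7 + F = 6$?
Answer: $-29452$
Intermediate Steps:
$F = -1$ ($F = -7 + 6 = -1$)
$L{\left(q,n \right)} = 0$
$P{\left(K \right)} = -1 + K$ ($P{\left(K \right)} = K - 1 = -1 + K$)
$\left(\left(5 - -43\right) P{\left(L{\left(3,-2 \right)} \right)} + \left(-2\right)^{2}\right) - 29408 = \left(\left(5 - -43\right) \left(-1 + 0\right) + \left(-2\right)^{2}\right) - 29408 = \left(\left(5 + 43\right) \left(-1\right) + 4\right) - 29408 = \left(48 \left(-1\right) + 4\right) - 29408 = \left(-48 + 4\right) - 29408 = -44 - 29408 = -29452$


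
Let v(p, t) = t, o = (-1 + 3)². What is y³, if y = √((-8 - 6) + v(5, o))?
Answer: -10*I*√10 ≈ -31.623*I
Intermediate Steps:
o = 4 (o = 2² = 4)
y = I*√10 (y = √((-8 - 6) + 4) = √(-14 + 4) = √(-10) = I*√10 ≈ 3.1623*I)
y³ = (I*√10)³ = -10*I*√10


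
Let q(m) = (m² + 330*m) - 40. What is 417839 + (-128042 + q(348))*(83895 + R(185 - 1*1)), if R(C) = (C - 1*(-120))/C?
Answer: 208142606323/23 ≈ 9.0497e+9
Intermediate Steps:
q(m) = -40 + m² + 330*m
R(C) = (120 + C)/C (R(C) = (C + 120)/C = (120 + C)/C)
417839 + (-128042 + q(348))*(83895 + R(185 - 1*1)) = 417839 + (-128042 + (-40 + 348² + 330*348))*(83895 + (120 + (185 - 1*1))/(185 - 1*1)) = 417839 + (-128042 + (-40 + 121104 + 114840))*(83895 + (120 + (185 - 1))/(185 - 1)) = 417839 + (-128042 + 235904)*(83895 + (120 + 184)/184) = 417839 + 107862*(83895 + (1/184)*304) = 417839 + 107862*(83895 + 38/23) = 417839 + 107862*(1929623/23) = 417839 + 208132996026/23 = 208142606323/23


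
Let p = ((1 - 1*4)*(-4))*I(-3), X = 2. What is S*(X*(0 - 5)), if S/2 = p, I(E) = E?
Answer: 720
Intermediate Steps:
p = -36 (p = ((1 - 1*4)*(-4))*(-3) = ((1 - 4)*(-4))*(-3) = -3*(-4)*(-3) = 12*(-3) = -36)
S = -72 (S = 2*(-36) = -72)
S*(X*(0 - 5)) = -144*(0 - 5) = -144*(-5) = -72*(-10) = 720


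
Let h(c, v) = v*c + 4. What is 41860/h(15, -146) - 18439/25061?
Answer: -544680557/27391673 ≈ -19.885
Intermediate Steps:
h(c, v) = 4 + c*v (h(c, v) = c*v + 4 = 4 + c*v)
41860/h(15, -146) - 18439/25061 = 41860/(4 + 15*(-146)) - 18439/25061 = 41860/(4 - 2190) - 18439*1/25061 = 41860/(-2186) - 18439/25061 = 41860*(-1/2186) - 18439/25061 = -20930/1093 - 18439/25061 = -544680557/27391673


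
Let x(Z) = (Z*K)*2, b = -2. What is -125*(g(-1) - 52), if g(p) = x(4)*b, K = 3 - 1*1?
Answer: 10500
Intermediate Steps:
K = 2 (K = 3 - 1 = 2)
x(Z) = 4*Z (x(Z) = (Z*2)*2 = (2*Z)*2 = 4*Z)
g(p) = -32 (g(p) = (4*4)*(-2) = 16*(-2) = -32)
-125*(g(-1) - 52) = -125*(-32 - 52) = -125*(-84) = 10500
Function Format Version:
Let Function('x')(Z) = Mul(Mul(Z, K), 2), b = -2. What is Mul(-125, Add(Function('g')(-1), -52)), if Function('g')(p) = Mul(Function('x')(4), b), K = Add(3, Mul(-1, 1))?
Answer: 10500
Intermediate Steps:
K = 2 (K = Add(3, -1) = 2)
Function('x')(Z) = Mul(4, Z) (Function('x')(Z) = Mul(Mul(Z, 2), 2) = Mul(Mul(2, Z), 2) = Mul(4, Z))
Function('g')(p) = -32 (Function('g')(p) = Mul(Mul(4, 4), -2) = Mul(16, -2) = -32)
Mul(-125, Add(Function('g')(-1), -52)) = Mul(-125, Add(-32, -52)) = Mul(-125, -84) = 10500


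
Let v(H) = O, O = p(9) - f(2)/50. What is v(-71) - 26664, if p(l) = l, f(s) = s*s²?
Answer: -666379/25 ≈ -26655.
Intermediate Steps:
f(s) = s³
O = 221/25 (O = 9 - 2³/50 = 9 - 8/50 = 9 - 1*4/25 = 9 - 4/25 = 221/25 ≈ 8.8400)
v(H) = 221/25
v(-71) - 26664 = 221/25 - 26664 = -666379/25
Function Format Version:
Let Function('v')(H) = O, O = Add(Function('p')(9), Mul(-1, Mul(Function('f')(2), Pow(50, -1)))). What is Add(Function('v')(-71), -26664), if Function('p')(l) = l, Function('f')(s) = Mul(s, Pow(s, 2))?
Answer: Rational(-666379, 25) ≈ -26655.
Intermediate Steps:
Function('f')(s) = Pow(s, 3)
O = Rational(221, 25) (O = Add(9, Mul(-1, Mul(Pow(2, 3), Pow(50, -1)))) = Add(9, Mul(-1, Mul(8, Rational(1, 50)))) = Add(9, Mul(-1, Rational(4, 25))) = Add(9, Rational(-4, 25)) = Rational(221, 25) ≈ 8.8400)
Function('v')(H) = Rational(221, 25)
Add(Function('v')(-71), -26664) = Add(Rational(221, 25), -26664) = Rational(-666379, 25)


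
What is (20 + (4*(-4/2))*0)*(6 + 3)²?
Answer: 1620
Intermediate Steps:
(20 + (4*(-4/2))*0)*(6 + 3)² = (20 + (4*(-4*½))*0)*9² = (20 + (4*(-2))*0)*81 = (20 - 8*0)*81 = (20 + 0)*81 = 20*81 = 1620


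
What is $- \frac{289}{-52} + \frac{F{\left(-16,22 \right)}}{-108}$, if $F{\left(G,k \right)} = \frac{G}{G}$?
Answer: $\frac{3895}{702} \approx 5.5484$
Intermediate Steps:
$F{\left(G,k \right)} = 1$
$- \frac{289}{-52} + \frac{F{\left(-16,22 \right)}}{-108} = - \frac{289}{-52} + 1 \frac{1}{-108} = \left(-289\right) \left(- \frac{1}{52}\right) + 1 \left(- \frac{1}{108}\right) = \frac{289}{52} - \frac{1}{108} = \frac{3895}{702}$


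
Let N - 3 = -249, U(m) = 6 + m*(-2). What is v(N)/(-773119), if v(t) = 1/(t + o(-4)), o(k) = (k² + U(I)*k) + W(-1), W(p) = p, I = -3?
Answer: 1/215700201 ≈ 4.6361e-9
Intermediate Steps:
U(m) = 6 - 2*m
N = -246 (N = 3 - 249 = -246)
o(k) = -1 + k² + 12*k (o(k) = (k² + (6 - 2*(-3))*k) - 1 = (k² + (6 + 6)*k) - 1 = (k² + 12*k) - 1 = -1 + k² + 12*k)
v(t) = 1/(-33 + t) (v(t) = 1/(t + (-1 + (-4)² + 12*(-4))) = 1/(t + (-1 + 16 - 48)) = 1/(t - 33) = 1/(-33 + t))
v(N)/(-773119) = 1/(-33 - 246*(-773119)) = -1/773119/(-279) = -1/279*(-1/773119) = 1/215700201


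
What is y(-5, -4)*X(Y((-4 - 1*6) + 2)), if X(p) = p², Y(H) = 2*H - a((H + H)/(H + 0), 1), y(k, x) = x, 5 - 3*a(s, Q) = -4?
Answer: -1444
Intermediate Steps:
a(s, Q) = 3 (a(s, Q) = 5/3 - ⅓*(-4) = 5/3 + 4/3 = 3)
Y(H) = -3 + 2*H (Y(H) = 2*H - 1*3 = 2*H - 3 = -3 + 2*H)
y(-5, -4)*X(Y((-4 - 1*6) + 2)) = -4*(-3 + 2*((-4 - 1*6) + 2))² = -4*(-3 + 2*((-4 - 6) + 2))² = -4*(-3 + 2*(-10 + 2))² = -4*(-3 + 2*(-8))² = -4*(-3 - 16)² = -4*(-19)² = -4*361 = -1444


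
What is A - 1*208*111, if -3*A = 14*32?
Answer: -69712/3 ≈ -23237.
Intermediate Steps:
A = -448/3 (A = -14*32/3 = -⅓*448 = -448/3 ≈ -149.33)
A - 1*208*111 = -448/3 - 1*208*111 = -448/3 - 208*111 = -448/3 - 23088 = -69712/3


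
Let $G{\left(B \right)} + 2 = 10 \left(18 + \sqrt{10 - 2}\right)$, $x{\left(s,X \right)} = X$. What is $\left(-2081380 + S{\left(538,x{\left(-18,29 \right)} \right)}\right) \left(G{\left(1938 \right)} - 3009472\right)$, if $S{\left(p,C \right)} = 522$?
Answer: $6261913494252 - 41617160 \sqrt{2} \approx 6.2619 \cdot 10^{12}$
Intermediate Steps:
$G{\left(B \right)} = 178 + 20 \sqrt{2}$ ($G{\left(B \right)} = -2 + 10 \left(18 + \sqrt{10 - 2}\right) = -2 + 10 \left(18 + \sqrt{8}\right) = -2 + 10 \left(18 + 2 \sqrt{2}\right) = -2 + \left(180 + 20 \sqrt{2}\right) = 178 + 20 \sqrt{2}$)
$\left(-2081380 + S{\left(538,x{\left(-18,29 \right)} \right)}\right) \left(G{\left(1938 \right)} - 3009472\right) = \left(-2081380 + 522\right) \left(\left(178 + 20 \sqrt{2}\right) - 3009472\right) = - 2080858 \left(-3009294 + 20 \sqrt{2}\right) = 6261913494252 - 41617160 \sqrt{2}$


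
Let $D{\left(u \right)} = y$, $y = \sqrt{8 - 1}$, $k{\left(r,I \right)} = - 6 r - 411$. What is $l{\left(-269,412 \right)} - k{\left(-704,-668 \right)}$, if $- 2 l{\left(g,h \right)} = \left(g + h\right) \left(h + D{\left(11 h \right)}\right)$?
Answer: $-33271 - \frac{143 \sqrt{7}}{2} \approx -33460.0$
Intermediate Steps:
$k{\left(r,I \right)} = -411 - 6 r$
$y = \sqrt{7} \approx 2.6458$
$D{\left(u \right)} = \sqrt{7}$
$l{\left(g,h \right)} = - \frac{\left(g + h\right) \left(h + \sqrt{7}\right)}{2}$
$l{\left(-269,412 \right)} - k{\left(-704,-668 \right)} = \left(- \frac{412^{2}}{2} - \left(- \frac{269}{2}\right) 412 - - \frac{269 \sqrt{7}}{2} - 206 \sqrt{7}\right) - \left(-411 - -4224\right) = \left(\left(- \frac{1}{2}\right) 169744 + 55414 + \frac{269 \sqrt{7}}{2} - 206 \sqrt{7}\right) - \left(-411 + 4224\right) = \left(-84872 + 55414 + \frac{269 \sqrt{7}}{2} - 206 \sqrt{7}\right) - 3813 = \left(-29458 - \frac{143 \sqrt{7}}{2}\right) - 3813 = -33271 - \frac{143 \sqrt{7}}{2}$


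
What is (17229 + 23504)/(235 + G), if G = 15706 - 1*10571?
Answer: 40733/5370 ≈ 7.5853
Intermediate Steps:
G = 5135 (G = 15706 - 10571 = 5135)
(17229 + 23504)/(235 + G) = (17229 + 23504)/(235 + 5135) = 40733/5370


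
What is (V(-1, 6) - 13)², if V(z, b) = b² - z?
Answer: 576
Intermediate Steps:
(V(-1, 6) - 13)² = ((6² - 1*(-1)) - 13)² = ((36 + 1) - 13)² = (37 - 13)² = 24² = 576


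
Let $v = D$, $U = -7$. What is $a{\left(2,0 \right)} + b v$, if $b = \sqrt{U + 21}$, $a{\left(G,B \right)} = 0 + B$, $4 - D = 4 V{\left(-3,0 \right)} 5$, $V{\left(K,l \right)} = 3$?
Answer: $- 56 \sqrt{14} \approx -209.53$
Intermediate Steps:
$D = -56$ ($D = 4 - 4 \cdot 3 \cdot 5 = 4 - 12 \cdot 5 = 4 - 60 = -56$)
$a{\left(G,B \right)} = B$
$b = \sqrt{14}$ ($b = \sqrt{-7 + 21} = \sqrt{14} \approx 3.7417$)
$v = -56$
$a{\left(2,0 \right)} + b v = 0 + \sqrt{14} \left(-56\right) = 0 - 56 \sqrt{14} = - 56 \sqrt{14}$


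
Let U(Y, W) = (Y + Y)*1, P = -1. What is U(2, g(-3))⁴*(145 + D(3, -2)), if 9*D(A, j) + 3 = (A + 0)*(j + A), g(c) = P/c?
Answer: 37120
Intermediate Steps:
g(c) = -1/c
U(Y, W) = 2*Y (U(Y, W) = (2*Y)*1 = 2*Y)
D(A, j) = -⅓ + A*(A + j)/9 (D(A, j) = -⅓ + ((A + 0)*(j + A))/9 = -⅓ + (A*(A + j))/9 = -⅓ + A*(A + j)/9)
U(2, g(-3))⁴*(145 + D(3, -2)) = (2*2)⁴*(145 + (-⅓ + (⅑)*3² + (⅑)*3*(-2))) = 4⁴*(145 + (-⅓ + (⅑)*9 - ⅔)) = 256*(145 + (-⅓ + 1 - ⅔)) = 256*(145 + 0) = 256*145 = 37120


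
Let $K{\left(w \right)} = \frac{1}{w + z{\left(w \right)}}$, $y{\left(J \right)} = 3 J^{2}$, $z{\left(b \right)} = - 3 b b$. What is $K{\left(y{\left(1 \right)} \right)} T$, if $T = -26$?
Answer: $\frac{13}{12} \approx 1.0833$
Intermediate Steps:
$z{\left(b \right)} = - 3 b^{2}$
$K{\left(w \right)} = \frac{1}{w - 3 w^{2}}$
$K{\left(y{\left(1 \right)} \right)} T = - \frac{1}{3 \cdot 1^{2} \left(-1 + 3 \cdot 3 \cdot 1^{2}\right)} \left(-26\right) = - \frac{1}{3 \cdot 1 \left(-1 + 3 \cdot 3 \cdot 1\right)} \left(-26\right) = - \frac{1}{3 \left(-1 + 3 \cdot 3\right)} \left(-26\right) = \left(-1\right) \frac{1}{3} \frac{1}{-1 + 9} \left(-26\right) = \left(-1\right) \frac{1}{3} \cdot \frac{1}{8} \left(-26\right) = \left(- \frac{1}{24}\right) \left(-26\right) = \frac{13}{12}$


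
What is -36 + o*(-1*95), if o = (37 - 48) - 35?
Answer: 4334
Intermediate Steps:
o = -46 (o = -11 - 35 = -46)
-36 + o*(-1*95) = -36 - (-46)*95 = -36 - 46*(-95) = -36 + 4370 = 4334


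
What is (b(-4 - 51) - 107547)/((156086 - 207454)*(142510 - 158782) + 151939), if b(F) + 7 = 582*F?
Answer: -139564/836012035 ≈ -0.00016694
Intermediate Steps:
b(F) = -7 + 582*F
(b(-4 - 51) - 107547)/((156086 - 207454)*(142510 - 158782) + 151939) = ((-7 + 582*(-4 - 51)) - 107547)/((156086 - 207454)*(142510 - 158782) + 151939) = ((-7 + 582*(-55)) - 107547)/(-51368*(-16272) + 151939) = ((-7 - 32010) - 107547)/(835860096 + 151939) = (-32017 - 107547)/836012035 = -139564*1/836012035 = -139564/836012035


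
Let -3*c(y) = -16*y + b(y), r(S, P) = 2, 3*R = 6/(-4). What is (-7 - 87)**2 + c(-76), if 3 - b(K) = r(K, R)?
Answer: 25291/3 ≈ 8430.3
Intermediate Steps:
R = -1/2 (R = (6/(-4))/3 = (6*(-1/4))/3 = (1/3)*(-3/2) = -1/2 ≈ -0.50000)
b(K) = 1 (b(K) = 3 - 1*2 = 3 - 2 = 1)
c(y) = -1/3 + 16*y/3 (c(y) = -(-16*y + 1)/3 = -(1 - 16*y)/3 = -1/3 + 16*y/3)
(-7 - 87)**2 + c(-76) = (-7 - 87)**2 + (-1/3 + (16/3)*(-76)) = (-94)**2 + (-1/3 - 1216/3) = 8836 - 1217/3 = 25291/3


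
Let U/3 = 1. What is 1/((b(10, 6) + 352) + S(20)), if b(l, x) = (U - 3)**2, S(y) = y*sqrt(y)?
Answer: 11/3622 - 5*sqrt(5)/14488 ≈ 0.0022653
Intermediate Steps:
U = 3 (U = 3*1 = 3)
S(y) = y**(3/2)
b(l, x) = 0 (b(l, x) = (3 - 3)**2 = 0**2 = 0)
1/((b(10, 6) + 352) + S(20)) = 1/((0 + 352) + 20**(3/2)) = 1/(352 + 40*sqrt(5))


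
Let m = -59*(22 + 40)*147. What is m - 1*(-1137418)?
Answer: 599692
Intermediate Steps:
m = -537726 (m = -59*62*147 = -3658*147 = -537726)
m - 1*(-1137418) = -537726 - 1*(-1137418) = -537726 + 1137418 = 599692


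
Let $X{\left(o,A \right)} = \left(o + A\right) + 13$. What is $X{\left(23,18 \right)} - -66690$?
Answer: $66744$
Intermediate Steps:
$X{\left(o,A \right)} = 13 + A + o$ ($X{\left(o,A \right)} = \left(A + o\right) + 13 = 13 + A + o$)
$X{\left(23,18 \right)} - -66690 = \left(13 + 18 + 23\right) - -66690 = 54 + 66690 = 66744$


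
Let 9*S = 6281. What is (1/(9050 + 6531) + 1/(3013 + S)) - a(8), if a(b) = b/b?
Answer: -520200611/520374238 ≈ -0.99967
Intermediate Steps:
S = 6281/9 (S = (1/9)*6281 = 6281/9 ≈ 697.89)
a(b) = 1
(1/(9050 + 6531) + 1/(3013 + S)) - a(8) = (1/(9050 + 6531) + 1/(3013 + 6281/9)) - 1*1 = (1/15581 + 1/(33398/9)) - 1 = (1/15581 + 9/33398) - 1 = 173627/520374238 - 1 = -520200611/520374238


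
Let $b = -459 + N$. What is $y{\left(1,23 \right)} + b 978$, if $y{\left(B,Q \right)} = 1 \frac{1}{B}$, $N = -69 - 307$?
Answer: $-816629$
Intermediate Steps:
$N = -376$
$y{\left(B,Q \right)} = \frac{1}{B}$
$b = -835$ ($b = -459 - 376 = -835$)
$y{\left(1,23 \right)} + b 978 = 1^{-1} - 816630 = 1 - 816630 = -816629$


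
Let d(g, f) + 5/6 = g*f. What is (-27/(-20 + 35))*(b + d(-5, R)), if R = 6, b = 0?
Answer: 111/2 ≈ 55.500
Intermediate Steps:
d(g, f) = -⅚ + f*g (d(g, f) = -⅚ + g*f = -⅚ + f*g)
(-27/(-20 + 35))*(b + d(-5, R)) = (-27/(-20 + 35))*(0 + (-⅚ + 6*(-5))) = (-27/15)*(0 + (-⅚ - 30)) = (-27*1/15)*(0 - 185/6) = -9/5*(-185/6) = 111/2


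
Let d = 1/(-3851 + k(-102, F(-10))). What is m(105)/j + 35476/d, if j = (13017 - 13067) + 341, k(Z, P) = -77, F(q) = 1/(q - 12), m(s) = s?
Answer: -13516923581/97 ≈ -1.3935e+8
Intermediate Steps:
F(q) = 1/(-12 + q)
j = 291 (j = -50 + 341 = 291)
d = -1/3928 (d = 1/(-3851 - 77) = 1/(-3928) = -1/3928 ≈ -0.00025458)
m(105)/j + 35476/d = 105/291 + 35476/(-1/3928) = 105*(1/291) + 35476*(-3928) = 35/97 - 139349728 = -13516923581/97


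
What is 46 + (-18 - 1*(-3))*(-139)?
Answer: 2131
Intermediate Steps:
46 + (-18 - 1*(-3))*(-139) = 46 + (-18 + 3)*(-139) = 46 - 15*(-139) = 46 + 2085 = 2131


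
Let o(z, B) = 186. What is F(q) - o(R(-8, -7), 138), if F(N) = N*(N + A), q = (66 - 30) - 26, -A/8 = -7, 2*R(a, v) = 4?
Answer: 474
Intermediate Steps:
R(a, v) = 2 (R(a, v) = (½)*4 = 2)
A = 56 (A = -8*(-7) = 56)
q = 10 (q = 36 - 26 = 10)
F(N) = N*(56 + N) (F(N) = N*(N + 56) = N*(56 + N))
F(q) - o(R(-8, -7), 138) = 10*(56 + 10) - 1*186 = 10*66 - 186 = 660 - 186 = 474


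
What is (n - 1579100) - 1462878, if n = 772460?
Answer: -2269518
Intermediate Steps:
(n - 1579100) - 1462878 = (772460 - 1579100) - 1462878 = -806640 - 1462878 = -2269518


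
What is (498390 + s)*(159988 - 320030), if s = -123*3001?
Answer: -20688149214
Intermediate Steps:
s = -369123
(498390 + s)*(159988 - 320030) = (498390 - 369123)*(159988 - 320030) = 129267*(-160042) = -20688149214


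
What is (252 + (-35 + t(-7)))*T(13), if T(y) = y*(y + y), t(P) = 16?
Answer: 78754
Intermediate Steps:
T(y) = 2*y² (T(y) = y*(2*y) = 2*y²)
(252 + (-35 + t(-7)))*T(13) = (252 + (-35 + 16))*(2*13²) = (252 - 19)*(2*169) = 233*338 = 78754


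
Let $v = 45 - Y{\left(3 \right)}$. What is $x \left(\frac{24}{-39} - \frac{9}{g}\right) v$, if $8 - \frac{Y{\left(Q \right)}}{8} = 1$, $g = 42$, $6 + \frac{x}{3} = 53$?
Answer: $\frac{234201}{182} \approx 1286.8$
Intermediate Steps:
$x = 141$ ($x = -18 + 3 \cdot 53 = -18 + 159 = 141$)
$Y{\left(Q \right)} = 56$ ($Y{\left(Q \right)} = 64 - 8 = 56$)
$v = -11$ ($v = 45 - 56 = -11$)
$x \left(\frac{24}{-39} - \frac{9}{g}\right) v = 141 \left(\frac{24}{-39} - \frac{9}{42}\right) \left(-11\right) = 141 \left(24 \left(- \frac{1}{39}\right) - \frac{3}{14}\right) \left(-11\right) = 141 \left(- \frac{8}{13} - \frac{3}{14}\right) \left(-11\right) = 141 \left(- \frac{151}{182}\right) \left(-11\right) = \left(- \frac{21291}{182}\right) \left(-11\right) = \frac{234201}{182}$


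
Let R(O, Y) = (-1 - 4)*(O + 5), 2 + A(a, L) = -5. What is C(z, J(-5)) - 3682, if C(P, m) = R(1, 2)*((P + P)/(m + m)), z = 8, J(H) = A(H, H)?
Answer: -25534/7 ≈ -3647.7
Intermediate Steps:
A(a, L) = -7 (A(a, L) = -2 - 5 = -7)
J(H) = -7
R(O, Y) = -25 - 5*O (R(O, Y) = -5*(5 + O) = -25 - 5*O)
C(P, m) = -30*P/m (C(P, m) = (-25 - 5*1)*((P + P)/(m + m)) = (-25 - 5)*((2*P)/((2*m))) = -30*2*P*1/(2*m) = -30*P/m)
C(z, J(-5)) - 3682 = -30*8/(-7) - 3682 = -30*8*(-1/7) - 3682 = 240/7 - 3682 = -25534/7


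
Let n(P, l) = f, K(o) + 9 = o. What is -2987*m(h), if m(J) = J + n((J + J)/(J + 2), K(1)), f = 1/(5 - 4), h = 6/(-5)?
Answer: 2987/5 ≈ 597.40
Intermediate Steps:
h = -6/5 (h = 6*(-1/5) = -6/5 ≈ -1.2000)
K(o) = -9 + o
f = 1 (f = 1/1 = 1)
n(P, l) = 1
m(J) = 1 + J (m(J) = J + 1 = 1 + J)
-2987*m(h) = -2987*(1 - 6/5) = -2987*(-1/5) = 2987/5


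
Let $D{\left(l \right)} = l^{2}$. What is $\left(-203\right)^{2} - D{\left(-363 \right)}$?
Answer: $-90560$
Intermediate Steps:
$\left(-203\right)^{2} - D{\left(-363 \right)} = \left(-203\right)^{2} - \left(-363\right)^{2} = 41209 - 131769 = -90560$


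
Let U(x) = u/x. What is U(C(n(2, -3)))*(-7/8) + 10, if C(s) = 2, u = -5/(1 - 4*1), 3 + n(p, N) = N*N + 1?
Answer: 445/48 ≈ 9.2708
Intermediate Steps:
n(p, N) = -2 + N² (n(p, N) = -3 + (N*N + 1) = -3 + (N² + 1) = -3 + (1 + N²) = -2 + N²)
u = 5/3 (u = -5/(1 - 4) = -5/(-3) = -5*(-⅓) = 5/3 ≈ 1.6667)
U(x) = 5/(3*x)
U(C(n(2, -3)))*(-7/8) + 10 = ((5/3)/2)*(-7/8) + 10 = ((5/3)*(½))*(-7*⅛) + 10 = (⅚)*(-7/8) + 10 = -35/48 + 10 = 445/48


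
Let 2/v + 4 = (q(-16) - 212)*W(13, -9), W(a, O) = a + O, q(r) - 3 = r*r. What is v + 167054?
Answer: 15368969/92 ≈ 1.6705e+5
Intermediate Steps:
q(r) = 3 + r² (q(r) = 3 + r*r = 3 + r²)
W(a, O) = O + a
v = 1/92 (v = 2/(-4 + ((3 + (-16)²) - 212)*(-9 + 13)) = 2/(-4 + ((3 + 256) - 212)*4) = 2/(-4 + (259 - 212)*4) = 2/(-4 + 47*4) = 2/(-4 + 188) = 2/184 = 2*(1/184) = 1/92 ≈ 0.010870)
v + 167054 = 1/92 + 167054 = 15368969/92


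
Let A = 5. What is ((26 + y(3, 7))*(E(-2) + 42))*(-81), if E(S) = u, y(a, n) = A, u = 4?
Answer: -115506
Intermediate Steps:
y(a, n) = 5
E(S) = 4
((26 + y(3, 7))*(E(-2) + 42))*(-81) = ((26 + 5)*(4 + 42))*(-81) = (31*46)*(-81) = 1426*(-81) = -115506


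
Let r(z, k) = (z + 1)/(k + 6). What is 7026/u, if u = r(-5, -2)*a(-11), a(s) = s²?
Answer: -7026/121 ≈ -58.066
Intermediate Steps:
r(z, k) = (1 + z)/(6 + k)
u = -121 (u = ((1 - 5)/(6 - 2))*(-11)² = (-4/4)*121 = ((¼)*(-4))*121 = -1*121 = -121)
7026/u = 7026/(-121) = 7026*(-1/121) = -7026/121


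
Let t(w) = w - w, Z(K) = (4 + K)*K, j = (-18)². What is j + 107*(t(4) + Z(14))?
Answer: 27288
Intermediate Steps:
j = 324
Z(K) = K*(4 + K)
t(w) = 0
j + 107*(t(4) + Z(14)) = 324 + 107*(0 + 14*(4 + 14)) = 324 + 107*(0 + 14*18) = 324 + 107*(0 + 252) = 324 + 107*252 = 324 + 26964 = 27288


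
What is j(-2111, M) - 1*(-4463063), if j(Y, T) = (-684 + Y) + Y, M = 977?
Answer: 4458157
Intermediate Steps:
j(Y, T) = -684 + 2*Y
j(-2111, M) - 1*(-4463063) = (-684 + 2*(-2111)) - 1*(-4463063) = (-684 - 4222) + 4463063 = -4906 + 4463063 = 4458157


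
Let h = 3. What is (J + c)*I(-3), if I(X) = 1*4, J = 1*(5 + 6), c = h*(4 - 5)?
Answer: 32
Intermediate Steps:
c = -3 (c = 3*(4 - 5) = 3*(-1) = -3)
J = 11 (J = 1*11 = 11)
I(X) = 4
(J + c)*I(-3) = (11 - 3)*4 = 8*4 = 32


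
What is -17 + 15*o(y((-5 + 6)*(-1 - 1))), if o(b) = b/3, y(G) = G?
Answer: -27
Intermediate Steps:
o(b) = b/3 (o(b) = b*(⅓) = b/3)
-17 + 15*o(y((-5 + 6)*(-1 - 1))) = -17 + 15*(((-5 + 6)*(-1 - 1))/3) = -17 + 15*((1*(-2))/3) = -17 + 15*((⅓)*(-2)) = -17 + 15*(-⅔) = -17 - 10 = -27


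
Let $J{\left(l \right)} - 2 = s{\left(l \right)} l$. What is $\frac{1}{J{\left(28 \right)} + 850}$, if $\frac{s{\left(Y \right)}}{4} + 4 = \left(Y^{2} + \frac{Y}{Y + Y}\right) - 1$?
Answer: $\frac{1}{88156} \approx 1.1344 \cdot 10^{-5}$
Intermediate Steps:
$s{\left(Y \right)} = -18 + 4 Y^{2}$ ($s{\left(Y \right)} = -16 + 4 \left(\left(Y^{2} + \frac{Y}{Y + Y}\right) - 1\right) = -16 + 4 \left(\left(Y^{2} + \frac{Y}{2 Y}\right) - 1\right) = -16 + 4 \left(\left(Y^{2} + \frac{1}{2 Y} Y\right) - 1\right) = -16 + 4 \left(\left(Y^{2} + \frac{1}{2}\right) - 1\right) = -16 + 4 \left(\left(\frac{1}{2} + Y^{2}\right) - 1\right) = -16 + 4 \left(- \frac{1}{2} + Y^{2}\right) = -16 + \left(-2 + 4 Y^{2}\right) = -18 + 4 Y^{2}$)
$J{\left(l \right)} = 2 + l \left(-18 + 4 l^{2}\right)$ ($J{\left(l \right)} = 2 + \left(-18 + 4 l^{2}\right) l = 2 + l \left(-18 + 4 l^{2}\right)$)
$\frac{1}{J{\left(28 \right)} + 850} = \frac{1}{\left(2 - 504 + 4 \cdot 28^{3}\right) + 850} = \frac{1}{\left(2 - 504 + 4 \cdot 21952\right) + 850} = \frac{1}{\left(2 - 504 + 87808\right) + 850} = \frac{1}{87306 + 850} = \frac{1}{88156}$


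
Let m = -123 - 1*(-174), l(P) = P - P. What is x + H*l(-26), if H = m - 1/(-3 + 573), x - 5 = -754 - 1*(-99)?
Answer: -650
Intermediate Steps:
l(P) = 0
x = -650 (x = 5 + (-754 - 1*(-99)) = 5 + (-754 + 99) = 5 - 655 = -650)
m = 51 (m = -123 + 174 = 51)
H = 29069/570 (H = 51 - 1/(-3 + 573) = 51 - 1/570 = 29069/570 ≈ 50.998)
x + H*l(-26) = -650 + (29069/570)*0 = -650 + 0 = -650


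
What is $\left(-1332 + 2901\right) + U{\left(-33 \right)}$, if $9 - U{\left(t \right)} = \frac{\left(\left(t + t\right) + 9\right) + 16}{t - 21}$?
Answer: $\frac{85171}{54} \approx 1577.2$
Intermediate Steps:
$U{\left(t \right)} = 9 - \frac{25 + 2 t}{-21 + t}$ ($U{\left(t \right)} = 9 - \frac{\left(\left(t + t\right) + 9\right) + 16}{t - 21} = 9 - \frac{\left(2 t + 9\right) + 16}{-21 + t} = 9 - \frac{\left(9 + 2 t\right) + 16}{-21 + t} = 9 - \frac{25 + 2 t}{-21 + t}$)
$\left(-1332 + 2901\right) + U{\left(-33 \right)} = \left(-1332 + 2901\right) + \frac{-214 + 7 \left(-33\right)}{-21 - 33} = 1569 + \frac{-214 - 231}{-54} = 1569 - - \frac{445}{54} = 1569 + \frac{445}{54} = \frac{85171}{54}$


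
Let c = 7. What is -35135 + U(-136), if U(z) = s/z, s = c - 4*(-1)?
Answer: -4778371/136 ≈ -35135.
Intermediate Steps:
s = 11 (s = 7 - 4*(-1) = 7 + 4 = 11)
U(z) = 11/z
-35135 + U(-136) = -35135 + 11/(-136) = -35135 + 11*(-1/136) = -35135 - 11/136 = -4778371/136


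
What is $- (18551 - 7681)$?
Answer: $-10870$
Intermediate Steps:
$- (18551 - 7681) = \left(-1\right) 10870 = -10870$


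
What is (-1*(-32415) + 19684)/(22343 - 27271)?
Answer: -52099/4928 ≈ -10.572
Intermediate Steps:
(-1*(-32415) + 19684)/(22343 - 27271) = (32415 + 19684)/(-4928) = 52099*(-1/4928) = -52099/4928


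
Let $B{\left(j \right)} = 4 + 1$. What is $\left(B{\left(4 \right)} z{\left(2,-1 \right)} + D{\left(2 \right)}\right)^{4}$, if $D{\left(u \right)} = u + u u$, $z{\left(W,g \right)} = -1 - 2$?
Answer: $6561$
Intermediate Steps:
$z{\left(W,g \right)} = -3$
$B{\left(j \right)} = 5$
$D{\left(u \right)} = u + u^{2}$
$\left(B{\left(4 \right)} z{\left(2,-1 \right)} + D{\left(2 \right)}\right)^{4} = \left(5 \left(-3\right) + 2 \left(1 + 2\right)\right)^{4} = \left(-15 + 2 \cdot 3\right)^{4} = \left(-15 + 6\right)^{4} = \left(-9\right)^{4} = 6561$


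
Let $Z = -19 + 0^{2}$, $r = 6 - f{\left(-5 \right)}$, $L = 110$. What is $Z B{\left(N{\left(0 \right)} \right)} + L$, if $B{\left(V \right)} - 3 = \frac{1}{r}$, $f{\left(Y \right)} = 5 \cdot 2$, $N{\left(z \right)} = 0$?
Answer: $\frac{231}{4} \approx 57.75$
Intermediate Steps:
$f{\left(Y \right)} = 10$
$r = -4$ ($r = 6 - 10 = -4$)
$B{\left(V \right)} = \frac{11}{4}$ ($B{\left(V \right)} = 3 + \frac{1}{-4} = 3 - \frac{1}{4} = \frac{11}{4}$)
$Z = -19$ ($Z = -19 + 0 = -19$)
$Z B{\left(N{\left(0 \right)} \right)} + L = \left(-19\right) \frac{11}{4} + 110 = - \frac{209}{4} + 110 = \frac{231}{4}$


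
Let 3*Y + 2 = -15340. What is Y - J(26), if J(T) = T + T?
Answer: -5166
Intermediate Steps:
J(T) = 2*T
Y = -5114 (Y = -⅔ + (⅓)*(-15340) = -⅔ - 15340/3 = -5114)
Y - J(26) = -5114 - 2*26 = -5114 - 1*52 = -5114 - 52 = -5166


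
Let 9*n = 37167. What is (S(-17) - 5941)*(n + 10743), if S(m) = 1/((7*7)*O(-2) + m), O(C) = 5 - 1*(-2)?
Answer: -43207290385/489 ≈ -8.8358e+7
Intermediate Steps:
O(C) = 7 (O(C) = 5 + 2 = 7)
n = 12389/3 (n = (⅑)*37167 = 12389/3 ≈ 4129.7)
S(m) = 1/(343 + m) (S(m) = 1/((7*7)*7 + m) = 1/(49*7 + m) = 1/(343 + m))
(S(-17) - 5941)*(n + 10743) = (1/(343 - 17) - 5941)*(12389/3 + 10743) = (1/326 - 5941)*(44618/3) = -1936765/326*44618/3 = -43207290385/489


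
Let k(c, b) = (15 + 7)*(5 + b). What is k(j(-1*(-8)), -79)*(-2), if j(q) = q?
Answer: 3256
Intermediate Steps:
k(c, b) = 110 + 22*b (k(c, b) = 22*(5 + b) = 110 + 22*b)
k(j(-1*(-8)), -79)*(-2) = (110 + 22*(-79))*(-2) = (110 - 1738)*(-2) = -1628*(-2) = 3256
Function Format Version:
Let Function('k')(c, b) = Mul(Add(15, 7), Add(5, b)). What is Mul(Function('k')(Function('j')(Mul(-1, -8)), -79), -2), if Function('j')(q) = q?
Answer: 3256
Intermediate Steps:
Function('k')(c, b) = Add(110, Mul(22, b)) (Function('k')(c, b) = Mul(22, Add(5, b)) = Add(110, Mul(22, b)))
Mul(Function('k')(Function('j')(Mul(-1, -8)), -79), -2) = Mul(Add(110, Mul(22, -79)), -2) = Mul(Add(110, -1738), -2) = Mul(-1628, -2) = 3256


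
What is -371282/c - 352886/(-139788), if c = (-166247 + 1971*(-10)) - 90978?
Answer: 74813626313/19356094890 ≈ 3.8651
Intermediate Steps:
c = -276935 (c = (-166247 - 19710) - 90978 = -185957 - 90978 = -276935)
-371282/c - 352886/(-139788) = -371282/(-276935) - 352886/(-139788) = -371282*(-1/276935) - 352886*(-1/139788) = 371282/276935 + 176443/69894 = 74813626313/19356094890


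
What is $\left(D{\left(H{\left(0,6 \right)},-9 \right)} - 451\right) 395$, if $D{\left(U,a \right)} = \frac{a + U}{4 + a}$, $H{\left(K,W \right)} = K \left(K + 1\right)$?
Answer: $-177434$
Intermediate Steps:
$H{\left(K,W \right)} = K \left(1 + K\right)$
$D{\left(U,a \right)} = \frac{U + a}{4 + a}$
$\left(D{\left(H{\left(0,6 \right)},-9 \right)} - 451\right) 395 = \left(\frac{0 \left(1 + 0\right) - 9}{4 - 9} - 451\right) 395 = \left(\frac{0 \cdot 1 - 9}{-5} - 451\right) 395 = \left(- \frac{0 - 9}{5} - 451\right) 395 = \left(\left(- \frac{1}{5}\right) \left(-9\right) - 451\right) 395 = \left(\frac{9}{5} - 451\right) 395 = \left(- \frac{2246}{5}\right) 395 = -177434$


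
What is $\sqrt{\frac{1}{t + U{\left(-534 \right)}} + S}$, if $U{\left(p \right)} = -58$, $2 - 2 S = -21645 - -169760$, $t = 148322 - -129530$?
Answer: $\frac{4 i \sqrt{9921707557465}}{46299} \approx 272.13 i$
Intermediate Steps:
$t = 277852$ ($t = 148322 + 129530 = 277852$)
$S = - \frac{148113}{2}$ ($S = 1 - \frac{-21645 - -169760}{2} = 1 - \frac{-21645 + 169760}{2} = 1 - \frac{148115}{2} = - \frac{148113}{2} \approx -74057.0$)
$\sqrt{\frac{1}{t + U{\left(-534 \right)}} + S} = \sqrt{\frac{1}{277852 - 58} - \frac{148113}{2}} = \sqrt{\frac{1}{277794} - \frac{148113}{2}} = \sqrt{- \frac{10286225680}{138897}} = \frac{4 i \sqrt{9921707557465}}{46299}$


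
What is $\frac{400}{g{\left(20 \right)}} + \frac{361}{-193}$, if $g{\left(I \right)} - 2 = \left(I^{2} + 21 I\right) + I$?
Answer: $- \frac{113381}{81253} \approx -1.3954$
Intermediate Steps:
$g{\left(I \right)} = 2 + I^{2} + 22 I$ ($g{\left(I \right)} = 2 + \left(\left(I^{2} + 21 I\right) + I\right) = 2 + \left(I^{2} + 22 I\right) = 2 + I^{2} + 22 I$)
$\frac{400}{g{\left(20 \right)}} + \frac{361}{-193} = \frac{400}{2 + 20^{2} + 22 \cdot 20} + \frac{361}{-193} = \frac{400}{2 + 400 + 440} + 361 \left(- \frac{1}{193}\right) = \frac{400}{842} - \frac{361}{193} = 400 \cdot \frac{1}{842} - \frac{361}{193} = \frac{200}{421} - \frac{361}{193} = - \frac{113381}{81253}$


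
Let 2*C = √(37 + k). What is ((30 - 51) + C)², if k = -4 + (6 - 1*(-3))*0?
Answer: (-42 + √33)²/4 ≈ 328.61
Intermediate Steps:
k = -4 (k = -4 + (6 + 3)*0 = -4 + 9*0 = -4 + 0 = -4)
C = √33/2 (C = √(37 - 4)/2 = √33/2 ≈ 2.8723)
((30 - 51) + C)² = ((30 - 51) + √33/2)² = (-21 + √33/2)²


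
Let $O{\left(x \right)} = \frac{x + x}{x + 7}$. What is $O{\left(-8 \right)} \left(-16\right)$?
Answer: $-256$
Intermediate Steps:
$O{\left(x \right)} = \frac{2 x}{7 + x}$
$O{\left(-8 \right)} \left(-16\right) = 2 \left(-8\right) \frac{1}{7 - 8} \left(-16\right) = 2 \left(-8\right) \frac{1}{-1} \left(-16\right) = 2 \left(-8\right) \left(-1\right) \left(-16\right) = 16 \left(-16\right) = -256$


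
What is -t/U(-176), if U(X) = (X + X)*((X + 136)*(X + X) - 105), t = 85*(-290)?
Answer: -493/98384 ≈ -0.0050110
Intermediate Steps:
t = -24650
U(X) = 2*X*(-105 + 2*X*(136 + X)) (U(X) = (2*X)*((136 + X)*(2*X) - 105) = (2*X)*(2*X*(136 + X) - 105) = (2*X)*(-105 + 2*X*(136 + X)) = 2*X*(-105 + 2*X*(136 + X)))
-t/U(-176) = -(-24650)/(2*(-176)*(-105 + 2*(-176)² + 272*(-176))) = -(-24650)/(2*(-176)*(-105 + 2*30976 - 47872)) = -(-24650)/(2*(-176)*(-105 + 61952 - 47872)) = -(-24650)/(2*(-176)*13975) = -(-24650)/(-4919200) = -(-24650)*(-1)/4919200 = -1*493/98384 = -493/98384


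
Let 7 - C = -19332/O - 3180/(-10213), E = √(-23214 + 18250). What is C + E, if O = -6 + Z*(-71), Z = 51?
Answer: 5591809/4115839 + 2*I*√1241 ≈ 1.3586 + 70.456*I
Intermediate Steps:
O = -3627 (O = -6 + 51*(-71) = -6 - 3621 = -3627)
E = 2*I*√1241 (E = √(-4964) = 2*I*√1241 ≈ 70.456*I)
C = 5591809/4115839 (C = 7 - (-19332/(-3627) - 3180/(-10213)) = 7 - (-19332*(-1/3627) - 3180*(-1/10213)) = 7 - (2148/403 + 3180/10213) = 7 - 1*23219064/4115839 = 7 - 23219064/4115839 = 5591809/4115839 ≈ 1.3586)
C + E = 5591809/4115839 + 2*I*√1241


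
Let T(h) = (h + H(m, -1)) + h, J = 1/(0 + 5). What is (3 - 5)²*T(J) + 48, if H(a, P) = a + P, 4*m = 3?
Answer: 243/5 ≈ 48.600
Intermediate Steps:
m = ¾ (m = (¼)*3 = ¾ ≈ 0.75000)
H(a, P) = P + a
J = ⅕ (J = 1/5 = ⅕ ≈ 0.20000)
T(h) = -¼ + 2*h (T(h) = (h + (-1 + ¾)) + h = (h - ¼) + h = (-¼ + h) + h = -¼ + 2*h)
(3 - 5)²*T(J) + 48 = (3 - 5)²*(-¼ + 2*(⅕)) + 48 = (-2)²*(-¼ + ⅖) + 48 = 4*(3/20) + 48 = ⅗ + 48 = 243/5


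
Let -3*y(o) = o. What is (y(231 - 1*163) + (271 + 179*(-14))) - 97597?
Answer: -299564/3 ≈ -99855.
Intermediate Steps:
y(o) = -o/3
(y(231 - 1*163) + (271 + 179*(-14))) - 97597 = (-(231 - 1*163)/3 + (271 + 179*(-14))) - 97597 = (-(231 - 163)/3 + (271 - 2506)) - 97597 = (-⅓*68 - 2235) - 97597 = (-68/3 - 2235) - 97597 = -6773/3 - 97597 = -299564/3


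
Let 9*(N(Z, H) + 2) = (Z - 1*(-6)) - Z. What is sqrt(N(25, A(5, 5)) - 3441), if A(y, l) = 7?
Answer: I*sqrt(30981)/3 ≈ 58.671*I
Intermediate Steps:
N(Z, H) = -4/3 (N(Z, H) = -2 + ((Z - 1*(-6)) - Z)/9 = -2 + ((Z + 6) - Z)/9 = -2 + ((6 + Z) - Z)/9 = -2 + (1/9)*6 = -2 + 2/3 = -4/3)
sqrt(N(25, A(5, 5)) - 3441) = sqrt(-4/3 - 3441) = sqrt(-10327/3) = I*sqrt(30981)/3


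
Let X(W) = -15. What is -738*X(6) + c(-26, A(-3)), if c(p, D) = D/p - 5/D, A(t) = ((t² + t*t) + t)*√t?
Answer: 11070 - 109*I*√3/234 ≈ 11070.0 - 0.80681*I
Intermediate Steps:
A(t) = √t*(t + 2*t²) (A(t) = ((t² + t²) + t)*√t = (2*t² + t)*√t = (t + 2*t²)*√t = √t*(t + 2*t²))
c(p, D) = -5/D + D/p
-738*X(6) + c(-26, A(-3)) = -738*(-15) + (-5*I*√3/(9*(1 + 2*(-3))) + ((-3)^(3/2)*(1 + 2*(-3)))/(-26)) = 11070 + (-5*I*√3/(9*(1 - 6)) + ((-3*I*√3)*(1 - 6))*(-1/26)) = 11070 + (-5*(-I*√3/45) + (-3*I*√3*(-5))*(-1/26)) = 11070 + (-5*(-I*√3/45) + (15*I*√3)*(-1/26)) = 11070 + (-(-1)*I*√3/9 - 15*I*√3/26) = 11070 + (I*√3/9 - 15*I*√3/26) = 11070 - 109*I*√3/234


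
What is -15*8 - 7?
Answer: -127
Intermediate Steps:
-15*8 - 7 = -120 - 7 = -127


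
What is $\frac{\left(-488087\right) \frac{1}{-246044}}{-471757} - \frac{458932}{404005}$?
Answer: $- \frac{3133517748786323}{2758474353254620} \approx -1.136$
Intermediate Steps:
$\frac{\left(-488087\right) \frac{1}{-246044}}{-471757} - \frac{458932}{404005} = \left(-488087\right) \left(- \frac{1}{246044}\right) \left(- \frac{1}{471757}\right) - \frac{26996}{23765} = \frac{488087}{246044} \left(- \frac{1}{471757}\right) - \frac{26996}{23765} = - \frac{488087}{116072979308} - \frac{26996}{23765} = - \frac{3133517748786323}{2758474353254620}$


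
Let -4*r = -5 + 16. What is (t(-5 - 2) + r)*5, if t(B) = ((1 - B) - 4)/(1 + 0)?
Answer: 25/4 ≈ 6.2500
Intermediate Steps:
t(B) = -3 - B (t(B) = (-3 - B)/1 = (-3 - B)*1 = -3 - B)
r = -11/4 (r = -(-5 + 16)/4 = -¼*11 = -11/4 ≈ -2.7500)
(t(-5 - 2) + r)*5 = ((-3 - (-5 - 2)) - 11/4)*5 = ((-3 - 1*(-7)) - 11/4)*5 = ((-3 + 7) - 11/4)*5 = (4 - 11/4)*5 = (5/4)*5 = 25/4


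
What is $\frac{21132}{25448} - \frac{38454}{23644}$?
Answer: $- \frac{14966637}{18802891} \approx -0.79598$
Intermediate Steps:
$\frac{21132}{25448} - \frac{38454}{23644} = 21132 \cdot \frac{1}{25448} - \frac{19227}{11822} = \frac{5283}{6362} - \frac{19227}{11822} = - \frac{14966637}{18802891}$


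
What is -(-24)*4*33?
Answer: 3168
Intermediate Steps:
-(-24)*4*33 = -12*(-8)*33 = 96*33 = 3168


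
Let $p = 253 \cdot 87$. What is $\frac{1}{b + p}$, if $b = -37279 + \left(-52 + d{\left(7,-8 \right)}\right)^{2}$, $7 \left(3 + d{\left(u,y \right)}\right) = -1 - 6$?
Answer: $- \frac{1}{12132} \approx -8.2427 \cdot 10^{-5}$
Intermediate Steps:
$d{\left(u,y \right)} = -4$ ($d{\left(u,y \right)} = -3 + \frac{-1 - 6}{7} = -3 + \frac{1}{7} \left(-7\right) = -3 - 1 = -4$)
$b = -34143$ ($b = -37279 + \left(-52 - 4\right)^{2} = -37279 + \left(-56\right)^{2} = -37279 + 3136 = -34143$)
$p = 22011$
$\frac{1}{b + p} = \frac{1}{-34143 + 22011} = \frac{1}{-12132} = - \frac{1}{12132}$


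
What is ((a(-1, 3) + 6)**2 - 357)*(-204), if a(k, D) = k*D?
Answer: 70992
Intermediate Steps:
a(k, D) = D*k
((a(-1, 3) + 6)**2 - 357)*(-204) = ((3*(-1) + 6)**2 - 357)*(-204) = ((-3 + 6)**2 - 357)*(-204) = (3**2 - 357)*(-204) = (9 - 357)*(-204) = -348*(-204) = 70992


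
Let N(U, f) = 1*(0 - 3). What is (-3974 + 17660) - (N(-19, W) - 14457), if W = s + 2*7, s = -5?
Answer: 28146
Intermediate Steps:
W = 9 (W = -5 + 2*7 = -5 + 14 = 9)
N(U, f) = -3 (N(U, f) = 1*(-3) = -3)
(-3974 + 17660) - (N(-19, W) - 14457) = (-3974 + 17660) - (-3 - 14457) = 13686 - 1*(-14460) = 13686 + 14460 = 28146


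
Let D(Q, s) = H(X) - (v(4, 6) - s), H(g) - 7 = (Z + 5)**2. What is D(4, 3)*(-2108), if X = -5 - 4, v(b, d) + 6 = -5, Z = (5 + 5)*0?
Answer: -96968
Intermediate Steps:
Z = 0 (Z = 10*0 = 0)
v(b, d) = -11 (v(b, d) = -6 - 5 = -11)
X = -9
H(g) = 32 (H(g) = 7 + (0 + 5)**2 = 7 + 5**2 = 7 + 25 = 32)
D(Q, s) = 43 + s (D(Q, s) = 32 - (-11 - s) = 32 + (11 + s) = 43 + s)
D(4, 3)*(-2108) = (43 + 3)*(-2108) = 46*(-2108) = -96968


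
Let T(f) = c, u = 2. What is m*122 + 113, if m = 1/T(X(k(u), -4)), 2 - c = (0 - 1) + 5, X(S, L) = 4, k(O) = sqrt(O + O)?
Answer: 52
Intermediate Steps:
k(O) = sqrt(2)*sqrt(O) (k(O) = sqrt(2*O) = sqrt(2)*sqrt(O))
c = -2 (c = 2 - ((0 - 1) + 5) = 2 - (-1 + 5) = 2 - 1*4 = 2 - 4 = -2)
T(f) = -2
m = -1/2 (m = 1/(-2) = -1/2 ≈ -0.50000)
m*122 + 113 = -1/2*122 + 113 = -61 + 113 = 52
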